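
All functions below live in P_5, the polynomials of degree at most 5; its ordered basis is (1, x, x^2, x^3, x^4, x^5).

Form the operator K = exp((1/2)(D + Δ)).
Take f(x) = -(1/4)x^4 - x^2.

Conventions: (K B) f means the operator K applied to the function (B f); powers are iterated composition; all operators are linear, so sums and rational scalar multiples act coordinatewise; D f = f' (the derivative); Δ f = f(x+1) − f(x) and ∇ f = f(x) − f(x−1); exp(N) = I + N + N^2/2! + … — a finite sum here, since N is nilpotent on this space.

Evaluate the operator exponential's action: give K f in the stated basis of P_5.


order-1 term: -x^3 - (3/4)x^2 - (5/2)x - 5/8
order-2 term: -(3/2)x^2 - (3/2)x - 27/16
order-3 term: -x - 3/4
order-4 term: -1/4
the series for exp((1/2)(D + Δ)) f terminates at order 4
exp((1/2)(D + Δ)) f = -(1/4)x^4 - x^3 - (13/4)x^2 - 5x - 53/16

the result is g(x) = -(1/4)x^4 - x^3 - (13/4)x^2 - 5x - 53/16


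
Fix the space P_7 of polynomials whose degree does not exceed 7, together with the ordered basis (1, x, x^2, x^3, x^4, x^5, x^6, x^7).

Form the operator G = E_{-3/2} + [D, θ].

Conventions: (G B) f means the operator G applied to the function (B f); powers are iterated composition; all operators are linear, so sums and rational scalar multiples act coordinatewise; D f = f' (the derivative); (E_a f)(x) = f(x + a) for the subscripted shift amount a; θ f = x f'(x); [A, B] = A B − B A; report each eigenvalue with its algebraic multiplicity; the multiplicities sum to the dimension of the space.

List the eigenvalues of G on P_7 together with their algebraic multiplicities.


image of 1: 1
image of x: x - 1/2
image of x^2: x^2 - x + 9/4
image of x^3: x^3 - (3/2)x^2 + (27/4)x - 27/8
image of x^4: x^4 - 2x^3 + (27/2)x^2 - (27/2)x + 81/16
image of x^5: x^5 - (5/2)x^4 + (45/2)x^3 - (135/4)x^2 + (405/16)x - 243/32
image of x^6: x^6 - 3x^5 + (135/4)x^4 - (135/2)x^3 + (1215/16)x^2 - (729/16)x + 729/64
image of x^7: x^7 - (7/2)x^6 + (189/4)x^5 - (945/8)x^4 + (2835/16)x^3 - (5103/32)x^2 + (5103/64)x - 2187/128
the matrix is upper triangular; its diagonal is (1, 1, 1, 1, 1, 1, 1, 1)
for a triangular matrix the eigenvalues are the diagonal entries, with algebraic multiplicity their repetition count

λ = 1 (multiplicity 8)


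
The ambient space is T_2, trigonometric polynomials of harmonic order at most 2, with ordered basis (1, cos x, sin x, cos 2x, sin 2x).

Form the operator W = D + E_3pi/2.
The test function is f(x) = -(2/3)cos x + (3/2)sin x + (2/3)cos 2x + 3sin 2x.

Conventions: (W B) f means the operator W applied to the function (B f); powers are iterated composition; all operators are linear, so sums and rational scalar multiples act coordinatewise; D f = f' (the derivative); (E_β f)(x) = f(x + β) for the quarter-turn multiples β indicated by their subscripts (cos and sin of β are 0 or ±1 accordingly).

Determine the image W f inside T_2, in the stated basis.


the image equals g(x) = (16/3)cos 2x - (13/3)sin 2x

D f = (3/2)cos x + (2/3)sin x + 6cos 2x - (4/3)sin 2x
E_3pi/2 f = -(3/2)cos x - (2/3)sin x - (2/3)cos 2x - 3sin 2x
(D + E_3pi/2) f = (16/3)cos 2x - (13/3)sin 2x


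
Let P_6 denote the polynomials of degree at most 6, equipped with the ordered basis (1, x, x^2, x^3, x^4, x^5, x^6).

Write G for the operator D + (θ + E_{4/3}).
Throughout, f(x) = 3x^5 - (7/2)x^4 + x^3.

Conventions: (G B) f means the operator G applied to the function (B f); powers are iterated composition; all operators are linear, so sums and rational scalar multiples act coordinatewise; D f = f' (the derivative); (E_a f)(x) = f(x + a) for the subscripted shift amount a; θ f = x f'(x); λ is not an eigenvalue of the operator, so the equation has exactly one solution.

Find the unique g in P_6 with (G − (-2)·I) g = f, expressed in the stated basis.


write g with unknown coordinates in the stated basis and equate coefficients in (G − (-2)·I) g = f
solving from the highest basis element down gives g = (3/8)x^5 - (9/8)x^4 + (29/36)x^3 - (91/180)x^2 + (757/1080)x - 6521/29160
check: G g = (9/4)x^5 - (5/4)x^4 - (11/18)x^3 + (91/90)x^2 - (757/540)x + 6521/14580
so G g − (-2)·g = 3x^5 - (7/2)x^4 + x^3 = f ✓

the image equals g(x) = (3/8)x^5 - (9/8)x^4 + (29/36)x^3 - (91/180)x^2 + (757/1080)x - 6521/29160


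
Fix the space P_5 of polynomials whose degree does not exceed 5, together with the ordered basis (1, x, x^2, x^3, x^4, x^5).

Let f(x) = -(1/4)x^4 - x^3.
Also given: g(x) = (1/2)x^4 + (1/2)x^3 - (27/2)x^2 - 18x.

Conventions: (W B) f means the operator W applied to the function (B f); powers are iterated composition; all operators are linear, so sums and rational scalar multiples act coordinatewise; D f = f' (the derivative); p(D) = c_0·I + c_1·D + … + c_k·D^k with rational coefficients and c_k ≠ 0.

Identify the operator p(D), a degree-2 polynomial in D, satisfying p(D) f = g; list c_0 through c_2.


p(D) = -2·I + (3/2)·D + 3·D^2, i.e. c_0 = -2, c_1 = 3/2, c_2 = 3

D^0 f = -(1/4)x^4 - x^3
D^1 f = -x^3 - 3x^2
D^2 f = -3x^2 - 6x
matching coefficients of g against c_0 f + c_1 Df + … from the top degree down determines the c_i
solution: c_0 = -2, c_1 = 3/2, c_2 = 3


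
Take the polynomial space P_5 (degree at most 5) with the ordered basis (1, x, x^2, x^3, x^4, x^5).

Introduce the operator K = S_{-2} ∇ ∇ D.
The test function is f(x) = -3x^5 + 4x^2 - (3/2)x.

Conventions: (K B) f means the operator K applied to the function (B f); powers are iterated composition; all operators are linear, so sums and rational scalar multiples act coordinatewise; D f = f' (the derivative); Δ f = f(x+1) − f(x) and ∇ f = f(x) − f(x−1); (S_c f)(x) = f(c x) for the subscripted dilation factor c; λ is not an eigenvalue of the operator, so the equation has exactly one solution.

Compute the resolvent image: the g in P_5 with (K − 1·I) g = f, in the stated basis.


the image equals g(x) = 3x^5 + 716x^2 + (1443/2)x + 210

write g with unknown coordinates in the stated basis and equate coefficients in (K − 1·I) g = f
solving from the highest basis element down gives g = 3x^5 + 716x^2 + (1443/2)x + 210
check: K g = 720x^2 + 720x + 210
so K g − 1·g = -3x^5 + 4x^2 - (3/2)x = f ✓


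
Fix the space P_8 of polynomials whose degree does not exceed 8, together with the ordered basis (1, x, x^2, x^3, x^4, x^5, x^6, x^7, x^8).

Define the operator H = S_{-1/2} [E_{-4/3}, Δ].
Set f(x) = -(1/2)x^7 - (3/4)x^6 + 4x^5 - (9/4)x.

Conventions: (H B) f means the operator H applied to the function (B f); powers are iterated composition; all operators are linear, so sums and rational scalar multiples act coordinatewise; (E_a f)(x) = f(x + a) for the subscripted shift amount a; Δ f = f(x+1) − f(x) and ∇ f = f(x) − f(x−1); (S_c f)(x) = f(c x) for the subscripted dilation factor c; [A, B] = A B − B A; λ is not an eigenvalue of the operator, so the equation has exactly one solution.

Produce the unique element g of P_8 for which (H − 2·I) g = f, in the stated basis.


write g with unknown coordinates in the stated basis and equate coefficients in (H − 2·I) g = f
solving from the highest basis element down gives g = (1/4)x^7 + (3/8)x^6 - 2x^5 + (9/8)x
check: H g = 0
so H g − 2·g = -(1/2)x^7 - (3/4)x^6 + 4x^5 - (9/4)x = f ✓

the result is g(x) = (1/4)x^7 + (3/8)x^6 - 2x^5 + (9/8)x


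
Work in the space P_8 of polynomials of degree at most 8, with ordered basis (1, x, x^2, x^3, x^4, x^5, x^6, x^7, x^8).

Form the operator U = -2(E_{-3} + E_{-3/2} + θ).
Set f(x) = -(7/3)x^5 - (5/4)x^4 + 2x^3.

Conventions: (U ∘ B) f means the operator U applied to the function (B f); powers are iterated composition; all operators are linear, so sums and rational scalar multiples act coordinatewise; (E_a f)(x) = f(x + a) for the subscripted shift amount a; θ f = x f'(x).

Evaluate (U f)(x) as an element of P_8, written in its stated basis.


the result is g(x) = (98/3)x^5 - 90x^4 + 460x^3 - (4779/4)x^2 + (12555/8)x - 26649/32

E_{-3} f = -(7/3)x^5 + (135/4)x^4 - 193x^3 + (1089/2)x^2 - 756x + 1647/4
E_{-3/2} f = -(7/3)x^5 + (65/4)x^4 - 43x^3 + (423/8)x^2 - (459/16)x + 297/64
θ f = -(35/3)x^5 - 5x^4 + 6x^3
(E_{-3} + E_{-3/2} + θ) f = -(49/3)x^5 + 45x^4 - 230x^3 + (4779/8)x^2 - (12555/16)x + 26649/64
(-2(E_{-3} + E_{-3/2} + θ)) f = (98/3)x^5 - 90x^4 + 460x^3 - (4779/4)x^2 + (12555/8)x - 26649/32


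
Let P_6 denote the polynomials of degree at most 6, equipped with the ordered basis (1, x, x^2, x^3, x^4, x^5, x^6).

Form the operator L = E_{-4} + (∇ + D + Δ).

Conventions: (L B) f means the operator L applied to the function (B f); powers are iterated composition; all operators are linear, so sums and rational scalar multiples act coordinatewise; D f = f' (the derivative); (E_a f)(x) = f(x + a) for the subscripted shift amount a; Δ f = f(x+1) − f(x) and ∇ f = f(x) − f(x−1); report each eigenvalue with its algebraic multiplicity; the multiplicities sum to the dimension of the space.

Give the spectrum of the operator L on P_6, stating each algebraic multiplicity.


λ = 1 (multiplicity 7)

image of 1: 1
image of x: x - 1
image of x^2: x^2 - 2x + 16
image of x^3: x^3 - 3x^2 + 48x - 62
image of x^4: x^4 - 4x^3 + 96x^2 - 248x + 256
image of x^5: x^5 - 5x^4 + 160x^3 - 620x^2 + 1280x - 1022
image of x^6: x^6 - 6x^5 + 240x^4 - 1240x^3 + 3840x^2 - 6132x + 4096
the matrix is upper triangular; its diagonal is (1, 1, 1, 1, 1, 1, 1)
for a triangular matrix the eigenvalues are the diagonal entries, with algebraic multiplicity their repetition count


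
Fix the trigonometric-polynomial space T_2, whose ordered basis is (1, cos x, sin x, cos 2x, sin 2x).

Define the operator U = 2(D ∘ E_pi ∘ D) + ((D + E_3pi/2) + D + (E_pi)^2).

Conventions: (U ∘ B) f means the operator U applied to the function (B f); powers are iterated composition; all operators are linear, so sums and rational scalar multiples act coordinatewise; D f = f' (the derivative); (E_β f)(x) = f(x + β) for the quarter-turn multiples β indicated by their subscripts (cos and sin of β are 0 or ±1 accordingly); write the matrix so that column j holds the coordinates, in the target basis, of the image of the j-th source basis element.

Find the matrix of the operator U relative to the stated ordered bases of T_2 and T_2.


image of 1: 2
image of cos x: 3cos x - sin x
image of sin x: cos x + 3sin x
image of cos 2x: -8cos 2x - 4sin 2x
image of sin 2x: 4cos 2x - 8sin 2x
each image's coordinates form column j of the matrix

the matrix is [[2, 0, 0, 0, 0]; [0, 3, 1, 0, 0]; [0, -1, 3, 0, 0]; [0, 0, 0, -8, 4]; [0, 0, 0, -4, -8]] (rows listed top to bottom)


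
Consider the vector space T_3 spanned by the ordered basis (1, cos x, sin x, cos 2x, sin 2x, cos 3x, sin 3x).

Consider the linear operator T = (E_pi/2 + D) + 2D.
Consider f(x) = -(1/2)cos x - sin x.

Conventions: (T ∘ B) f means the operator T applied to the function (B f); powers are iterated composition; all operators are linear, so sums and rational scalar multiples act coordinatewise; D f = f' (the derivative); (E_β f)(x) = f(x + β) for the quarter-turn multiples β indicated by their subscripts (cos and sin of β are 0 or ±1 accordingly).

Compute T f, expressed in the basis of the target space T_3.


g(x) = -4cos x + 2sin x

E_pi/2 f = -cos x + (1/2)sin x
D f = -cos x + (1/2)sin x
(E_pi/2 + D) f = -2cos x + sin x
D f = -cos x + (1/2)sin x
(2D) f = -2cos x + sin x
((E_pi/2 + D) + 2D) f = -4cos x + 2sin x


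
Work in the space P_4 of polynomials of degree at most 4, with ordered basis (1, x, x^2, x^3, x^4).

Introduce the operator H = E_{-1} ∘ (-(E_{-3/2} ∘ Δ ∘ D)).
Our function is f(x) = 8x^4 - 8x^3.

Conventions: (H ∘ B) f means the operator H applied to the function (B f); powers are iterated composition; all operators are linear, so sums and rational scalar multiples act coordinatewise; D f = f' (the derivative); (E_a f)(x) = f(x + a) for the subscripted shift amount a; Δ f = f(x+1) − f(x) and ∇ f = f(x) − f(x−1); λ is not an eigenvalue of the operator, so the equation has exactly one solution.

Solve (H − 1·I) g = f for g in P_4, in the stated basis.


g(x) = -8x^4 + 8x^3 + 96x^2 - 432x + 296

write g with unknown coordinates in the stated basis and equate coefficients in (H − 1·I) g = f
solving from the highest basis element down gives g = -8x^4 + 8x^3 + 96x^2 - 432x + 296
check: H g = 96x^2 - 432x + 296
so H g − 1·g = 8x^4 - 8x^3 = f ✓


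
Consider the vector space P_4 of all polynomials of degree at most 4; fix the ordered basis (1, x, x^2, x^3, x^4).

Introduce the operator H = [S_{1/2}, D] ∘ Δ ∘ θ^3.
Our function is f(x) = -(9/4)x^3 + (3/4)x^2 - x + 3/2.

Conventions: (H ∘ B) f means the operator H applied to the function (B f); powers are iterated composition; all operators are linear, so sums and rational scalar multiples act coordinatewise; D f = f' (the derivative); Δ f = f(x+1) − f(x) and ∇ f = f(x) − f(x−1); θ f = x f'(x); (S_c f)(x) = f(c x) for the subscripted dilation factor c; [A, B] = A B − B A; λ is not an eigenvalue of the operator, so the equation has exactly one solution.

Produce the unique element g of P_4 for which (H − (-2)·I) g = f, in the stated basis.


the result is g(x) = -(9/8)x^3 + (3/8)x^2 + (713/32)x + 705/32

write g with unknown coordinates in the stated basis and equate coefficients in (H − (-2)·I) g = f
solving from the highest basis element down gives g = -(9/8)x^3 + (3/8)x^2 + (713/32)x + 705/32
check: H g = -(729/16)x - 681/16
so H g − (-2)·g = -(9/4)x^3 + (3/4)x^2 - x + 3/2 = f ✓


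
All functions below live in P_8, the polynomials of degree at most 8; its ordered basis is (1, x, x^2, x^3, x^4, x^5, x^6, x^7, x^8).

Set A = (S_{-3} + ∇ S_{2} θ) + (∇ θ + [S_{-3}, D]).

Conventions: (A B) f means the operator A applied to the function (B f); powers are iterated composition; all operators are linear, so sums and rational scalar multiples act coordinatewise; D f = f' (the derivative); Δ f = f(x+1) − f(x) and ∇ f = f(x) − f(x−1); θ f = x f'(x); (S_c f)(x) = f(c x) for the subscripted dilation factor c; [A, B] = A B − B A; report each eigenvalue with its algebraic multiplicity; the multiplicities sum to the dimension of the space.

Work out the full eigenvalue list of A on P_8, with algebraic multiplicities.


λ = -2187 (multiplicity 1), λ = -243 (multiplicity 1), λ = -27 (multiplicity 1), λ = -3 (multiplicity 1), λ = 1 (multiplicity 1), λ = 9 (multiplicity 1), λ = 81 (multiplicity 1), λ = 729 (multiplicity 1), λ = 6561 (multiplicity 1)

image of 1: 1
image of x: -3x + 7
image of x^2: 9x^2 - 4x - 10
image of x^3: -27x^3 + 189x^2 - 81x + 27
image of x^4: 81x^4 - 160x^3 - 408x^2 + 272x - 68
image of x^5: -243x^5 + 2445x^4 - 1650x^3 + 1650x^2 - 825x + 165
image of x^6: 729x^6 - 3492x^5 - 5850x^4 + 7800x^3 - 5850x^2 + 2340x - 390
image of x^7: -2187x^7 + 26733x^6 - 18963x^5 + 31605x^4 - 31605x^3 + 18963x^2 - 6321x + 903
image of x^8: 6561x^8 - 53536x^7 - 57568x^6 + 115136x^5 - 143920x^4 + 115136x^3 - 57568x^2 + 16448x - 2056
the matrix is upper triangular; its diagonal is (1, -3, 9, -27, 81, -243, 729, -2187, 6561)
for a triangular matrix the eigenvalues are the diagonal entries, with algebraic multiplicity their repetition count


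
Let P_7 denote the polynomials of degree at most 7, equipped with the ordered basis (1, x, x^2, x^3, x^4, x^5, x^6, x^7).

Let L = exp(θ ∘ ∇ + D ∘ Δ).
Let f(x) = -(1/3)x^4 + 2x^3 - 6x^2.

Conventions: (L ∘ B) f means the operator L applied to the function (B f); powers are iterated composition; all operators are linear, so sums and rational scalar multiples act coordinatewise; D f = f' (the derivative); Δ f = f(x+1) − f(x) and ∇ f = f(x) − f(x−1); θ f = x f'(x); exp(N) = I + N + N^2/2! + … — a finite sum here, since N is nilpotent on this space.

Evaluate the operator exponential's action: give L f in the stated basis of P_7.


order-1 term: -4x^3 + 12x^2 - (34/3)x - 22/3
order-2 term: -12x^2 + 6x + 6
order-3 term: -8x - 8
the series for exp(θ ∘ ∇ + D ∘ Δ) f terminates at order 3
exp(θ ∘ ∇ + D ∘ Δ) f = -(1/3)x^4 - 2x^3 - 6x^2 - (40/3)x - 28/3

g(x) = -(1/3)x^4 - 2x^3 - 6x^2 - (40/3)x - 28/3


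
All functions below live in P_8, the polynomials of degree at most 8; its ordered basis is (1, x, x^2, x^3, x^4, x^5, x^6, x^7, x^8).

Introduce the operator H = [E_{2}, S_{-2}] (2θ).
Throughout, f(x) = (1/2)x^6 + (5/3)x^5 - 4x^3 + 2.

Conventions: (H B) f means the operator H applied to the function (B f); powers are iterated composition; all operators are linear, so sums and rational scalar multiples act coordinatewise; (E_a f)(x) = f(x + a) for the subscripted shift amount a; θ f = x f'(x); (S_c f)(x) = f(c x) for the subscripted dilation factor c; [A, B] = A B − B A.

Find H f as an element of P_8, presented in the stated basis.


θ f = 3x^6 + (25/3)x^5 - 12x^3
(2θ) f = 6x^6 + (50/3)x^5 - 24x^3
S_{-2} (2θ) f = 384x^6 - (1600/3)x^5 + 192x^3
E_{2} S_{-2} (2θ) f = 384x^6 + (12224/3)x^5 + (53120/3)x^4 + (120896/3)x^3 + (151936/3)x^2 + (100096/3)x + 27136/3
E_{2} (2θ) f = 6x^6 + (266/3)x^5 + (1580/3)x^4 + (4808/3)x^3 + (7888/3)x^2 + (6592/3)x + 2176/3
S_{-2} E_{2} (2θ) f = 384x^6 - (8512/3)x^5 + (25280/3)x^4 - (38464/3)x^3 + (31552/3)x^2 - (13184/3)x + 2176/3
[E_{2}, S_{-2}] (2θ) f = 6912x^5 + 9280x^4 + 53120x^3 + 40128x^2 + 37760x + 8320

the image equals g(x) = 6912x^5 + 9280x^4 + 53120x^3 + 40128x^2 + 37760x + 8320


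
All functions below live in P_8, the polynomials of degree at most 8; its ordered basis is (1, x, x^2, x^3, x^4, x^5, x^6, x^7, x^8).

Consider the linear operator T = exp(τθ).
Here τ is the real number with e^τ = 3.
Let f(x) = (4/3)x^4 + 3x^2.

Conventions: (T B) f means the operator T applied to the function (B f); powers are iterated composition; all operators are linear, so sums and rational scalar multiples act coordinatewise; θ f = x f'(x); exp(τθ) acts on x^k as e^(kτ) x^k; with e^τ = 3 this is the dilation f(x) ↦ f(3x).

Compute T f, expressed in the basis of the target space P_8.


exp(τθ) x^k = e^(kτ) x^k; with e^τ = 3 this sends x^k to 3^k x^k
x^2 ↦ 9 x^2
x^4 ↦ 81 x^4
applying this coordinatewise to f: exp(τθ) f = 108x^4 + 27x^2

g(x) = 108x^4 + 27x^2


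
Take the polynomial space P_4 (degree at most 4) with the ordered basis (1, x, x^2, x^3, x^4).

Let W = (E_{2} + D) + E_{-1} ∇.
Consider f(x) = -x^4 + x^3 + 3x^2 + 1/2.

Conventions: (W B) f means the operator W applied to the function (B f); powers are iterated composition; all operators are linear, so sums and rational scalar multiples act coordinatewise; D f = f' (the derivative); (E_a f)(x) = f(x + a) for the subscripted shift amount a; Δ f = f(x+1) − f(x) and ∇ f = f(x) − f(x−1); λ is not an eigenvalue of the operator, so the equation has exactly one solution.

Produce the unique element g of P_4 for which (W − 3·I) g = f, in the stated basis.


the image equals g(x) = (1/2)x^4 + (7/2)x^3 + 21x^2 + (417/4)x + 981/4

write g with unknown coordinates in the stated basis and equate coefficients in (W − 3·I) g = f
solving from the highest basis element down gives g = (1/2)x^4 + (7/2)x^3 + 21x^2 + (417/4)x + 981/4
check: W g = (1/2)x^4 + (23/2)x^3 + 66x^2 + (1251/4)x + 2945/4
so W g − 3·g = -x^4 + x^3 + 3x^2 + 1/2 = f ✓


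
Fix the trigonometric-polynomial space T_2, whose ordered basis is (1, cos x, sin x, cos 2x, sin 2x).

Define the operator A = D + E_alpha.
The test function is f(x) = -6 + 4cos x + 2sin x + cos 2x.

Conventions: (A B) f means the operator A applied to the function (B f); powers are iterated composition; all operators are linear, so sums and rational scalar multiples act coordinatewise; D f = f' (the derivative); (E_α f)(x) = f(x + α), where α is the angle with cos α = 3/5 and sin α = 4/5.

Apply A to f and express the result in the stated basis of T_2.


g(x) = -6 + 6cos x - 6sin x - (7/25)cos 2x - (74/25)sin 2x

D f = 2cos x - 4sin x - 2sin 2x
E_alpha f = -6 + 4cos x - 2sin x - (7/25)cos 2x - (24/25)sin 2x
(D + E_alpha) f = -6 + 6cos x - 6sin x - (7/25)cos 2x - (74/25)sin 2x


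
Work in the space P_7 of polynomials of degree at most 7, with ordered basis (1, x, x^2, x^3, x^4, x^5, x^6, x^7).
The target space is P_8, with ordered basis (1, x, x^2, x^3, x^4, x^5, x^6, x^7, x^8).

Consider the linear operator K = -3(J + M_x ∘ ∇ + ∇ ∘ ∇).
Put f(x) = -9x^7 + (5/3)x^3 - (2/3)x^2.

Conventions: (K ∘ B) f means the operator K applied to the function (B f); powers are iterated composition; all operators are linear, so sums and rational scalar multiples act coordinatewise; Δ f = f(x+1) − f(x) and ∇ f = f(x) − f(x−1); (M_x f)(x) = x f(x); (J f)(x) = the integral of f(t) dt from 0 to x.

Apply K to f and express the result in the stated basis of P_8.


J f = -(9/8)x^8 + (5/12)x^4 - (2/9)x^3
∇ f = -63x^6 + 189x^5 - 315x^4 + 315x^3 - 184x^2 + (170/3)x - 20/3
M_x ∇ f = -63x^7 + 189x^6 - 315x^5 + 315x^4 - 184x^3 + (170/3)x^2 - (20/3)x
∇ f = -63x^6 + 189x^5 - 315x^4 + 315x^3 - 184x^2 + (170/3)x - 20/3
∇ ∇ f = -378x^5 + 1890x^4 - 4410x^3 + 5670x^2 - 3896x + 3368/3
(J + M_x ∘ ∇ + ∇ ∘ ∇) f = -(9/8)x^8 - 63x^7 + 189x^6 - 693x^5 + (26465/12)x^4 - (41348/9)x^3 + (17180/3)x^2 - (11708/3)x + 3368/3
(-3(J + M_x ∘ ∇ + ∇ ∘ ∇)) f = (27/8)x^8 + 189x^7 - 567x^6 + 2079x^5 - (26465/4)x^4 + (41348/3)x^3 - 17180x^2 + 11708x - 3368

the result is g(x) = (27/8)x^8 + 189x^7 - 567x^6 + 2079x^5 - (26465/4)x^4 + (41348/3)x^3 - 17180x^2 + 11708x - 3368


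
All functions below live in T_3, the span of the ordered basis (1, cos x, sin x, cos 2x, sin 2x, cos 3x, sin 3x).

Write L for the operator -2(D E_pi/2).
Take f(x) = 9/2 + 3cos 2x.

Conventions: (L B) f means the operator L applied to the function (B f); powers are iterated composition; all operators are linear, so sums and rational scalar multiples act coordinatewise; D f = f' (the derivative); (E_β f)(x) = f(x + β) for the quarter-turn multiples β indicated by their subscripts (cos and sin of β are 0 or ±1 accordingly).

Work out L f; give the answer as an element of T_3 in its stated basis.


E_pi/2 f = 9/2 - 3cos 2x
D E_pi/2 f = 6sin 2x
(-2(D E_pi/2)) f = -12sin 2x

the result is g(x) = -12sin 2x


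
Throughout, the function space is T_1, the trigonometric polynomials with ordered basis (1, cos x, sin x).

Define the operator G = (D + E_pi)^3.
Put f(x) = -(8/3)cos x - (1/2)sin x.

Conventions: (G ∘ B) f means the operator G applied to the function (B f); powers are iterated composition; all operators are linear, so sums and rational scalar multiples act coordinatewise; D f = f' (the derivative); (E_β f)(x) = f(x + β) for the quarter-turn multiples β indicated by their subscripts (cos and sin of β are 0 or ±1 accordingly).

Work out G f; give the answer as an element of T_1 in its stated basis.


the image equals g(x) = -(19/3)cos x + (13/3)sin x

D f = -(1/2)cos x + (8/3)sin x
E_pi f = (8/3)cos x + (1/2)sin x
(D + E_pi) f = (13/6)cos x + (19/6)sin x
D (D + E_pi) f = (19/6)cos x - (13/6)sin x
E_pi (D + E_pi) f = -(13/6)cos x - (19/6)sin x
(D + E_pi) (D + E_pi) f = cos x - (16/3)sin x
D (D + E_pi) (D + E_pi) f = -(16/3)cos x - sin x
E_pi (D + E_pi) (D + E_pi) f = -cos x + (16/3)sin x
(D + E_pi) (D + E_pi) (D + E_pi) f = -(19/3)cos x + (13/3)sin x


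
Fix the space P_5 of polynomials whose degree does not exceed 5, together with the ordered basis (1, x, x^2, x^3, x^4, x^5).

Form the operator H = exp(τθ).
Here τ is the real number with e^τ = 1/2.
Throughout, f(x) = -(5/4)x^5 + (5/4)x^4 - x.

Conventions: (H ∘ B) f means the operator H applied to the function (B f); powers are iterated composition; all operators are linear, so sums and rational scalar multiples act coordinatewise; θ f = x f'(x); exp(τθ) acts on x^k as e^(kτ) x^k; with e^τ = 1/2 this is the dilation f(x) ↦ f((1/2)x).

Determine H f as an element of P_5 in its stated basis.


the result is g(x) = -(5/128)x^5 + (5/64)x^4 - (1/2)x

exp(τθ) x^k = e^(kτ) x^k; with e^τ = 1/2 this sends x^k to (1/2)^k x^k
x ↦ 1/2 x
x^4 ↦ 1/16 x^4
x^5 ↦ 1/32 x^5
applying this coordinatewise to f: exp(τθ) f = -(5/128)x^5 + (5/64)x^4 - (1/2)x


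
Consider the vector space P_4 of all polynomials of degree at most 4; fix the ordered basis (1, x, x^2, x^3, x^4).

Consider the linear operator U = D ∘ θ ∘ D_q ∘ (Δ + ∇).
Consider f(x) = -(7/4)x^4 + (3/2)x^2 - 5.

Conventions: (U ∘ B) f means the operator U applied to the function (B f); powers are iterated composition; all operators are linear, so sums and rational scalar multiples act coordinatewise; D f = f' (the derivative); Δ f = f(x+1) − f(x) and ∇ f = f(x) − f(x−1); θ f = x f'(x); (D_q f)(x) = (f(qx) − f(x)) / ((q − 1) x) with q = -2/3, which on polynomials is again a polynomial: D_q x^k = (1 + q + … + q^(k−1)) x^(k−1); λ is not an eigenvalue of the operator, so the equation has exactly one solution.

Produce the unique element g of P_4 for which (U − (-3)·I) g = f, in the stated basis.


write g with unknown coordinates in the stated basis and equate coefficients in (U − (-3)·I) g = f
solving from the highest basis element down gives g = -(7/12)x^4 + (1/2)x^2 + (392/81)x - 5/3
check: U g = -(392/27)x
so U g − (-3)·g = -(7/4)x^4 + (3/2)x^2 - 5 = f ✓

the result is g(x) = -(7/12)x^4 + (1/2)x^2 + (392/81)x - 5/3


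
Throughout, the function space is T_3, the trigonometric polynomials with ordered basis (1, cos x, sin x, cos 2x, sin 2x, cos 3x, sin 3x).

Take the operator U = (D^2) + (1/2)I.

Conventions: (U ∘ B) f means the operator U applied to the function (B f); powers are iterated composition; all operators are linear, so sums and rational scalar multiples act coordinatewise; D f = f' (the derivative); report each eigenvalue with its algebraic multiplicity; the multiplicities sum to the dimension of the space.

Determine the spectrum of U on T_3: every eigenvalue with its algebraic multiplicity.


λ = -17/2 (multiplicity 2), λ = -7/2 (multiplicity 2), λ = -1/2 (multiplicity 2), λ = 1/2 (multiplicity 1)

image of 1: 1/2
image of cos x: -(1/2)cos x
image of sin x: -(1/2)sin x
image of cos 2x: -(7/2)cos 2x
image of sin 2x: -(7/2)sin 2x
image of cos 3x: -(17/2)cos 3x
image of sin 3x: -(17/2)sin 3x
the matrix is diagonal; its diagonal is (1/2, -1/2, -1/2, -7/2, -7/2, -17/2, -17/2)
for a triangular matrix the eigenvalues are the diagonal entries, with algebraic multiplicity their repetition count


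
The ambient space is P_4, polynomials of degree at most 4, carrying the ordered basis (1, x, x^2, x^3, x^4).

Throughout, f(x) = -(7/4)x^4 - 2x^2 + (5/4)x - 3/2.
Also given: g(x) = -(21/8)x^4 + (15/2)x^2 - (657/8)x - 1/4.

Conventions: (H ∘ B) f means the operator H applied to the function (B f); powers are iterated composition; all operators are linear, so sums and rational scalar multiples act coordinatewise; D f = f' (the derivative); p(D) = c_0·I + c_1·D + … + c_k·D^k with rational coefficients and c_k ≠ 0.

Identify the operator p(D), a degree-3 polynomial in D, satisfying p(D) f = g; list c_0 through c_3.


D^0 f = -(7/4)x^4 - 2x^2 + (5/4)x - 3/2
D^1 f = -7x^3 - 4x + 5/4
D^2 f = -21x^2 - 4
D^3 f = -42x
matching coefficients of g against c_0 f + c_1 Df + … from the top degree down determines the c_i
solution: c_0 = 3/2, c_1 = 0, c_2 = -1/2, c_3 = 2

c_0 = 3/2, c_1 = 0, c_2 = -1/2, c_3 = 2


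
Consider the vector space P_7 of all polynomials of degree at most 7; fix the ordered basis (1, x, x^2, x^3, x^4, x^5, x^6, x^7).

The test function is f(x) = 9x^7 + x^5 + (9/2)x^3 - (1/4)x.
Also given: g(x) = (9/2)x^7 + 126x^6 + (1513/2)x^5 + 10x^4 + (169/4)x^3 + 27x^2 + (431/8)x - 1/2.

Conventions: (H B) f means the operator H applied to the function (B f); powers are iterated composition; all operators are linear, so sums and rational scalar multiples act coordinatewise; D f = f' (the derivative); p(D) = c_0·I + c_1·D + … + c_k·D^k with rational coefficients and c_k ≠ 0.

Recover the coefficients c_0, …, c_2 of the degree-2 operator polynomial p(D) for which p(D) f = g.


D^0 f = 9x^7 + x^5 + (9/2)x^3 - (1/4)x
D^1 f = 63x^6 + 5x^4 + (27/2)x^2 - 1/4
D^2 f = 378x^5 + 20x^3 + 27x
matching coefficients of g against c_0 f + c_1 Df + … from the top degree down determines the c_i
solution: c_0 = 1/2, c_1 = 2, c_2 = 2

p(D) = (1/2)·I + 2·D + 2·D^2, i.e. c_0 = 1/2, c_1 = 2, c_2 = 2


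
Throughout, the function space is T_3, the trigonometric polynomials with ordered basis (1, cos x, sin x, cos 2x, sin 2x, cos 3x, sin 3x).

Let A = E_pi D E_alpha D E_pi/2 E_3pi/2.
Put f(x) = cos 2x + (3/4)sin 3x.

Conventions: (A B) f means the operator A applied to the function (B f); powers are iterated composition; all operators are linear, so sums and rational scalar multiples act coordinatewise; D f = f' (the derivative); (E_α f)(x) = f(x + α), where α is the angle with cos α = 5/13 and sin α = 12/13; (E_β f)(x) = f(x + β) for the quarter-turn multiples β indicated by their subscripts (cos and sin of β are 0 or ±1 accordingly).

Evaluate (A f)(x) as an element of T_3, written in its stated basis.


E_3pi/2 f = -cos 2x + (3/4)cos 3x
E_pi/2 E_3pi/2 f = cos 2x + (3/4)sin 3x
D E_pi/2 E_3pi/2 f = -2sin 2x + (9/4)cos 3x
E_alpha (D E_pi/2 E_3pi/2) f = -(240/169)cos 2x + (238/169)sin 2x - (18315/8788)cos 3x + (1863/2197)sin 3x
D E_alpha (D E_pi/2 E_3pi/2) f = (476/169)cos 2x + (480/169)sin 2x + (5589/2197)cos 3x + (54945/8788)sin 3x
E_pi (D E_alpha) (D E_pi/2 E_3pi/2) f = (476/169)cos 2x + (480/169)sin 2x - (5589/2197)cos 3x - (54945/8788)sin 3x

the image equals g(x) = (476/169)cos 2x + (480/169)sin 2x - (5589/2197)cos 3x - (54945/8788)sin 3x


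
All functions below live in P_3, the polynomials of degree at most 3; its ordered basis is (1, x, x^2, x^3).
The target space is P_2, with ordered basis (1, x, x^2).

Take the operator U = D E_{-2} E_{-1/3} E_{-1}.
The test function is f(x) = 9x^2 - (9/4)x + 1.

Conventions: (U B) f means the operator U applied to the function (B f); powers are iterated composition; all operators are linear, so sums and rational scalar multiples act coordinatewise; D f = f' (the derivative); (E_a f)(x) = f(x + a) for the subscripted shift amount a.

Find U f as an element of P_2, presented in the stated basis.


g(x) = 18x - 249/4

E_{-1} f = 9x^2 - (81/4)x + 49/4
E_{-1/3} E_{-1} f = 9x^2 - (105/4)x + 20
E_{-2} (E_{-1/3} E_{-1}) f = 9x^2 - (249/4)x + 217/2
D E_{-2} (E_{-1/3} E_{-1}) f = 18x - 249/4


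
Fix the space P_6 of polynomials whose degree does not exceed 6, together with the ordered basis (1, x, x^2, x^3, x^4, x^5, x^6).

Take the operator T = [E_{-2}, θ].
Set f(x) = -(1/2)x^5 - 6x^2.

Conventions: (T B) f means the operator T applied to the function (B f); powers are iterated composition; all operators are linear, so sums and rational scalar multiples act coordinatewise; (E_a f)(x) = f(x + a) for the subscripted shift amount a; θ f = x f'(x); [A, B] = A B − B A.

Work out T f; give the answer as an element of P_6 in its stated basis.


the image equals g(x) = 5x^4 - 40x^3 + 120x^2 - 136x + 32

θ f = -(5/2)x^5 - 12x^2
E_{-2} θ f = -(5/2)x^5 + 25x^4 - 100x^3 + 188x^2 - 152x + 32
E_{-2} f = -(1/2)x^5 + 5x^4 - 20x^3 + 34x^2 - 16x - 8
θ E_{-2} f = -(5/2)x^5 + 20x^4 - 60x^3 + 68x^2 - 16x
[E_{-2}, θ] f = 5x^4 - 40x^3 + 120x^2 - 136x + 32


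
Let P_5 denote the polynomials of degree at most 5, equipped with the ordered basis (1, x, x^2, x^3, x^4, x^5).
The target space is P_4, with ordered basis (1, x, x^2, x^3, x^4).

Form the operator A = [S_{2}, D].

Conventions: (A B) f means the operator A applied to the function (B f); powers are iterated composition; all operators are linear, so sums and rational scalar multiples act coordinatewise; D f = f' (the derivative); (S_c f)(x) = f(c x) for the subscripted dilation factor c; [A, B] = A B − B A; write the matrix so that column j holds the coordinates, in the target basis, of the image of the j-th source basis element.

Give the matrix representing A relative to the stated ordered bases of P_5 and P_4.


the matrix is [[0, -1, 0, 0, 0, 0]; [0, 0, -4, 0, 0, 0]; [0, 0, 0, -12, 0, 0]; [0, 0, 0, 0, -32, 0]; [0, 0, 0, 0, 0, -80]] (rows listed top to bottom)

image of 1: 0
image of x: -1
image of x^2: -4x
image of x^3: -12x^2
image of x^4: -32x^3
image of x^5: -80x^4
each image's coordinates form column j of the matrix


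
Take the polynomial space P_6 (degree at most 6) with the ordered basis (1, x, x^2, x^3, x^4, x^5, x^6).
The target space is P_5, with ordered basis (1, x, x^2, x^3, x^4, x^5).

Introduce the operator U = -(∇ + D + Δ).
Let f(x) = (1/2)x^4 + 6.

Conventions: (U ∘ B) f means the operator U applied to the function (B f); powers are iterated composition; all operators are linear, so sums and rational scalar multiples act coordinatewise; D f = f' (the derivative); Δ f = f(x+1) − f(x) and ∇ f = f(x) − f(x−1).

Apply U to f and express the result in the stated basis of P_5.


∇ f = 2x^3 - 3x^2 + 2x - 1/2
D f = 2x^3
Δ f = 2x^3 + 3x^2 + 2x + 1/2
(∇ + D + Δ) f = 6x^3 + 4x
(-(∇ + D + Δ)) f = -6x^3 - 4x

g(x) = -6x^3 - 4x


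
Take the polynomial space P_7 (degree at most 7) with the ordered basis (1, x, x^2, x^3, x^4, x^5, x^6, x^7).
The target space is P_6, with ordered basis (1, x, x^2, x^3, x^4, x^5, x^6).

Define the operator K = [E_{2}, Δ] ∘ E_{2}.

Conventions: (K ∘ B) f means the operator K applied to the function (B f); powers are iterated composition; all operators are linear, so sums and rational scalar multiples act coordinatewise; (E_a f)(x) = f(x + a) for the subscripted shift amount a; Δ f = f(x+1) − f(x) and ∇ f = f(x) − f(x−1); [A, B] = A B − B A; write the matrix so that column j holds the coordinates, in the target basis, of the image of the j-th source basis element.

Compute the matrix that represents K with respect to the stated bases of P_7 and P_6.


image of 1: 0
image of x: 0
image of x^2: 0
image of x^3: 0
image of x^4: 0
image of x^5: 0
image of x^6: 0
image of x^7: 0
each image's coordinates form column j of the matrix

the matrix is [[0, 0, 0, 0, 0, 0, 0, 0]; [0, 0, 0, 0, 0, 0, 0, 0]; [0, 0, 0, 0, 0, 0, 0, 0]; [0, 0, 0, 0, 0, 0, 0, 0]; [0, 0, 0, 0, 0, 0, 0, 0]; [0, 0, 0, 0, 0, 0, 0, 0]; [0, 0, 0, 0, 0, 0, 0, 0]] (rows listed top to bottom)


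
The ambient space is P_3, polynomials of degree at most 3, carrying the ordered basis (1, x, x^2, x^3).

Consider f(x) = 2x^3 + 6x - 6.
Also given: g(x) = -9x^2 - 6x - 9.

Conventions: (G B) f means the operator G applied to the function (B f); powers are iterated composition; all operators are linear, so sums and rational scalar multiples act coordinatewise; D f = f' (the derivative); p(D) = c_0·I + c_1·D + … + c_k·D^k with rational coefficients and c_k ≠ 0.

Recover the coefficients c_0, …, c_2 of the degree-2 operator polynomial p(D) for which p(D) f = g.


D^0 f = 2x^3 + 6x - 6
D^1 f = 6x^2 + 6
D^2 f = 12x
matching coefficients of g against c_0 f + c_1 Df + … from the top degree down determines the c_i
solution: c_0 = 0, c_1 = -3/2, c_2 = -1/2

c_0 = 0, c_1 = -3/2, c_2 = -1/2


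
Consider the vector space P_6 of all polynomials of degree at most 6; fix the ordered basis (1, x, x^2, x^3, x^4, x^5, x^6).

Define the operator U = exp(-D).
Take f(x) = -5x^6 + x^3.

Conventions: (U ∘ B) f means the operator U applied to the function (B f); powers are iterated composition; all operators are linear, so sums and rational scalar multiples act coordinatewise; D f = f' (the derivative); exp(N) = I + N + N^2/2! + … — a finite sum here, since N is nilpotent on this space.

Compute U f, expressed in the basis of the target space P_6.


g(x) = -5x^6 + 30x^5 - 75x^4 + 101x^3 - 78x^2 + 33x - 6

order-1 term: 30x^5 - 3x^2
order-2 term: -75x^4 + 3x
order-3 term: 100x^3 - 1
order-4 term: -75x^2
order-5 term: 30x
order-6 term: -5
the series for exp(-D) f terminates at order 6
exp(-D) f = -5x^6 + 30x^5 - 75x^4 + 101x^3 - 78x^2 + 33x - 6


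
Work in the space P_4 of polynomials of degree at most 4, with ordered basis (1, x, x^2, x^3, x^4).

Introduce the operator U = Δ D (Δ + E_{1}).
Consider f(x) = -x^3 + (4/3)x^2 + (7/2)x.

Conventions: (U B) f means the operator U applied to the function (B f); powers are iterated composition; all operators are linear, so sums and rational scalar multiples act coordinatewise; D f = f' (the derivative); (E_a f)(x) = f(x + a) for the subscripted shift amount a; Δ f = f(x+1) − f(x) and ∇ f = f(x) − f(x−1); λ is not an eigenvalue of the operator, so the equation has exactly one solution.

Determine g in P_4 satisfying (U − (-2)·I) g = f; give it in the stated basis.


write g with unknown coordinates in the stated basis and equate coefficients in (U − (-2)·I) g = f
solving from the highest basis element down gives g = -(1/2)x^3 + (2/3)x^2 + (13/4)x + 37/12
check: U g = -3x - 37/6
so U g − (-2)·g = -x^3 + (4/3)x^2 + (7/2)x = f ✓

the image equals g(x) = -(1/2)x^3 + (2/3)x^2 + (13/4)x + 37/12


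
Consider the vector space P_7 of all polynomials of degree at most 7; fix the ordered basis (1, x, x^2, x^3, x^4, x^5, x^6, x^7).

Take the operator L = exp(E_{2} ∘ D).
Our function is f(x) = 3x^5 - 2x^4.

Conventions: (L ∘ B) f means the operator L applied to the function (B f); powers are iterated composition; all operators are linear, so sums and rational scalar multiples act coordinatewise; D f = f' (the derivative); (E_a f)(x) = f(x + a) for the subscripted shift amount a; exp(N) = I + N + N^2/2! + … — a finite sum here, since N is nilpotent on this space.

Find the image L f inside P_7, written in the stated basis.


order-1 term: 15x^4 + 112x^3 + 312x^2 + 384x + 176
order-2 term: 30x^3 + 348x^2 + 1344x + 1728
order-3 term: 30x^2 + 352x + 1032
order-4 term: 15x + 118
order-5 term: 3
the series for exp(E_{2} ∘ D) f terminates at order 5
exp(E_{2} ∘ D) f = 3x^5 + 13x^4 + 142x^3 + 690x^2 + 2095x + 3057

the image equals g(x) = 3x^5 + 13x^4 + 142x^3 + 690x^2 + 2095x + 3057


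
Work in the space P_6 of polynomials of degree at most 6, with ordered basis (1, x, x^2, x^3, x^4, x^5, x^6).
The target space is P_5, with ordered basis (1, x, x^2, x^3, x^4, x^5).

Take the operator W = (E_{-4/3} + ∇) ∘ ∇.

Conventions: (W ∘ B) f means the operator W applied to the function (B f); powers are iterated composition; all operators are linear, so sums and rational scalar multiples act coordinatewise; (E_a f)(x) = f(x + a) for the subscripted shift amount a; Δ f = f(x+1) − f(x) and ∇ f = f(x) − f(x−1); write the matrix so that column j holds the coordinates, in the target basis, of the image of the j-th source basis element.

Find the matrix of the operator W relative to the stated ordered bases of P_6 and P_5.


the matrix is [[0, 1, -5/3, 13/3, -337/27, 2831/81, -7595/81]; [0, 0, 2, -5, 52/3, -1685/27, 5662/27]; [0, 0, 0, 3, -10, 130/3, -1685/9]; [0, 0, 0, 0, 4, -50/3, 260/3]; [0, 0, 0, 0, 0, 5, -25]; [0, 0, 0, 0, 0, 0, 6]] (rows listed top to bottom)

image of 1: 0
image of x: 1
image of x^2: 2x - 5/3
image of x^3: 3x^2 - 5x + 13/3
image of x^4: 4x^3 - 10x^2 + (52/3)x - 337/27
image of x^5: 5x^4 - (50/3)x^3 + (130/3)x^2 - (1685/27)x + 2831/81
image of x^6: 6x^5 - 25x^4 + (260/3)x^3 - (1685/9)x^2 + (5662/27)x - 7595/81
each image's coordinates form column j of the matrix


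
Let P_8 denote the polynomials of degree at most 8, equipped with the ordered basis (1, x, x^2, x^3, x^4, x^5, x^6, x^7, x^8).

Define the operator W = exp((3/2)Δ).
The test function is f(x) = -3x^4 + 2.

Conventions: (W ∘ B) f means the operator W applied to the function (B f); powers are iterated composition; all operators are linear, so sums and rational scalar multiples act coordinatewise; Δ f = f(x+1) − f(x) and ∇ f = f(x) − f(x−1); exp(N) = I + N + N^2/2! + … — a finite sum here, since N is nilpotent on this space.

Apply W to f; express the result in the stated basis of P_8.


order-1 term: -18x^3 - 27x^2 - 18x - 9/2
order-2 term: -(81/2)x^2 - 81x - 189/4
order-3 term: -(81/2)x - 243/4
order-4 term: -243/16
the series for exp((3/2)Δ) f terminates at order 4
exp((3/2)Δ) f = -3x^4 - 18x^3 - (135/2)x^2 - (279/2)x - 2011/16

the image equals g(x) = -3x^4 - 18x^3 - (135/2)x^2 - (279/2)x - 2011/16


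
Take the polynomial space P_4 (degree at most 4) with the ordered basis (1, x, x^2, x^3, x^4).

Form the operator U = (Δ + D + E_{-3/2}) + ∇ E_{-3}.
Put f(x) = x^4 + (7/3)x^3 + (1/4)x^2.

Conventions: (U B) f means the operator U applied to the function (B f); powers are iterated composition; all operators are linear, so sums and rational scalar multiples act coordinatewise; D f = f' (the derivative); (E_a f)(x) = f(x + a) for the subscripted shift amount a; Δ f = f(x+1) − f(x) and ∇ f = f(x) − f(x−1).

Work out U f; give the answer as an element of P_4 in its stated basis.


the image equals g(x) = x^4 + (25/3)x^3 - (47/4)x^2 + 113x - 1069/12

Δ f = 4x^3 + 13x^2 + (23/2)x + 43/12
D f = 4x^3 + 7x^2 + (1/2)x
E_{-3/2} f = x^4 - (11/3)x^3 + (13/4)x^2 + (3/2)x - 9/4
(Δ + D + E_{-3/2}) f = x^4 + (13/3)x^3 + (93/4)x^2 + (27/2)x + 4/3
E_{-3} f = x^4 - (29/3)x^3 + (133/4)x^2 - (93/2)x + 81/4
∇ E_{-3} f = 4x^3 - 35x^2 + (199/2)x - 1085/12
((Δ + D + E_{-3/2}) + ∇ E_{-3}) f = x^4 + (25/3)x^3 - (47/4)x^2 + 113x - 1069/12
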